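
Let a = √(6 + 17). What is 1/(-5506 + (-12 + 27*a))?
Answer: -5518/30431557 - 27*√23/30431557 ≈ -0.00018558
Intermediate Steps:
a = √23 ≈ 4.7958
1/(-5506 + (-12 + 27*a)) = 1/(-5506 + (-12 + 27*√23)) = 1/(-5518 + 27*√23)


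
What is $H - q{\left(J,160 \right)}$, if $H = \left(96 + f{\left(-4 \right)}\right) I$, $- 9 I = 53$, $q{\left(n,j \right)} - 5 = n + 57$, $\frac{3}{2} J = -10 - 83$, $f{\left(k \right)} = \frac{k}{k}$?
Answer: $- \frac{5141}{9} \approx -571.22$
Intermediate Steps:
$f{\left(k \right)} = 1$
$J = -62$ ($J = \frac{2 \left(-10 - 83\right)}{3} = \frac{2}{3} \left(-93\right) = -62$)
$q{\left(n,j \right)} = 62 + n$ ($q{\left(n,j \right)} = 5 + \left(n + 57\right) = 5 + \left(57 + n\right) = 62 + n$)
$I = - \frac{53}{9}$ ($I = \left(- \frac{1}{9}\right) 53 = - \frac{53}{9} \approx -5.8889$)
$H = - \frac{5141}{9}$ ($H = \left(96 + 1\right) \left(- \frac{53}{9}\right) = 97 \left(- \frac{53}{9}\right) = - \frac{5141}{9} \approx -571.22$)
$H - q{\left(J,160 \right)} = - \frac{5141}{9} - \left(62 - 62\right) = - \frac{5141}{9} - 0 = - \frac{5141}{9} + 0 = - \frac{5141}{9}$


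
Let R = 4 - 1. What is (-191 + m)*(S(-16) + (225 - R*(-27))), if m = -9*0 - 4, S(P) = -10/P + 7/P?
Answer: -955305/16 ≈ -59707.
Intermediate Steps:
S(P) = -3/P
R = 3
m = -4 (m = 0 - 4 = -4)
(-191 + m)*(S(-16) + (225 - R*(-27))) = (-191 - 4)*(-3/(-16) + (225 - 3*(-27))) = -195*(-3*(-1/16) + (225 - 1*(-81))) = -195*(3/16 + (225 + 81)) = -195*(3/16 + 306) = -195*4899/16 = -955305/16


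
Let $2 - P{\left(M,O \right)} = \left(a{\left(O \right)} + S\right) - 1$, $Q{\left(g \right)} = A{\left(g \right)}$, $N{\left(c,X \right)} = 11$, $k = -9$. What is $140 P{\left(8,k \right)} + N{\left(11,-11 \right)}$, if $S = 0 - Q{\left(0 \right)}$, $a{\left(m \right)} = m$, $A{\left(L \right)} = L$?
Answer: $1691$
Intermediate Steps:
$Q{\left(g \right)} = g$
$S = 0$ ($S = 0 - 0 = 0 + 0 = 0$)
$P{\left(M,O \right)} = 3 - O$ ($P{\left(M,O \right)} = 2 - \left(\left(O + 0\right) - 1\right) = 2 - \left(O - 1\right) = 2 - \left(-1 + O\right) = 3 - O$)
$140 P{\left(8,k \right)} + N{\left(11,-11 \right)} = 140 \left(3 - -9\right) + 11 = 140 \left(3 + 9\right) + 11 = 140 \cdot 12 + 11 = 1680 + 11 = 1691$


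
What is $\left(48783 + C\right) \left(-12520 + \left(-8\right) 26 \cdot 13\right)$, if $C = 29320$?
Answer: $-1189040072$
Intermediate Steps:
$\left(48783 + C\right) \left(-12520 + \left(-8\right) 26 \cdot 13\right) = \left(48783 + 29320\right) \left(-12520 + \left(-8\right) 26 \cdot 13\right) = 78103 \left(-12520 - 2704\right) = 78103 \left(-15224\right) = -1189040072$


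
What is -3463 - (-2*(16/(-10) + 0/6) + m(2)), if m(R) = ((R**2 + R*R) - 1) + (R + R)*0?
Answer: -17366/5 ≈ -3473.2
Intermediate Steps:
m(R) = -1 + 2*R**2 (m(R) = ((R**2 + R**2) - 1) + (2*R)*0 = (2*R**2 - 1) + 0 = (-1 + 2*R**2) + 0 = -1 + 2*R**2)
-3463 - (-2*(16/(-10) + 0/6) + m(2)) = -3463 - (-2*(16/(-10) + 0/6) + (-1 + 2*2**2)) = -3463 - (-2*(16*(-1/10) + 0*(1/6)) + (-1 + 2*4)) = -3463 - (-2*(-8/5 + 0) + (-1 + 8)) = -3463 - (-2*(-8/5) + 7) = -3463 - (16/5 + 7) = -3463 - 1*51/5 = -3463 - 51/5 = -17366/5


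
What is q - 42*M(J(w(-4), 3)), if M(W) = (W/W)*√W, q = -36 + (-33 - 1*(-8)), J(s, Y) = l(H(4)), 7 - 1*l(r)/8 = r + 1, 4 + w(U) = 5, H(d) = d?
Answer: -229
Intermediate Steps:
w(U) = 1 (w(U) = -4 + 5 = 1)
l(r) = 48 - 8*r (l(r) = 56 - 8*(r + 1) = 56 - 8*(1 + r) = 56 + (-8 - 8*r) = 48 - 8*r)
J(s, Y) = 16 (J(s, Y) = 48 - 8*4 = 48 - 32 = 16)
q = -61 (q = -36 + (-33 + 8) = -36 - 25 = -61)
M(W) = √W (M(W) = 1*√W = √W)
q - 42*M(J(w(-4), 3)) = -61 - 42*√16 = -61 - 42*4 = -61 - 168 = -229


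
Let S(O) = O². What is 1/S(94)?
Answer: 1/8836 ≈ 0.00011317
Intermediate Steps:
1/S(94) = 1/(94²) = 1/8836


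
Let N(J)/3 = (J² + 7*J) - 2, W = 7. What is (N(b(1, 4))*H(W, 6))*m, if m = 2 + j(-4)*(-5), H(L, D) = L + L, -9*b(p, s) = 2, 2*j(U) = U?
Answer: -15904/9 ≈ -1767.1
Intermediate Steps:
j(U) = U/2
b(p, s) = -2/9 (b(p, s) = -⅑*2 = -2/9)
H(L, D) = 2*L
N(J) = -6 + 3*J² + 21*J (N(J) = 3*((J² + 7*J) - 2) = 3*(-2 + J² + 7*J) = -6 + 3*J² + 21*J)
m = 12 (m = 2 + ((½)*(-4))*(-5) = 2 - 2*(-5) = 2 + 10 = 12)
(N(b(1, 4))*H(W, 6))*m = ((-6 + 3*(-2/9)² + 21*(-2/9))*(2*7))*12 = ((-6 + 3*(4/81) - 14/3)*14)*12 = ((-6 + 4/27 - 14/3)*14)*12 = -284/27*14*12 = -3976/27*12 = -15904/9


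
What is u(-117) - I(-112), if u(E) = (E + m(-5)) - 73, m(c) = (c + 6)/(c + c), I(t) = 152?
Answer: -3421/10 ≈ -342.10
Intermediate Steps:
m(c) = (6 + c)/(2*c) (m(c) = (6 + c)/((2*c)) = (6 + c)*(1/(2*c)) = (6 + c)/(2*c))
u(E) = -731/10 + E (u(E) = (E + (½)*(6 - 5)/(-5)) - 73 = (E + (½)*(-⅕)*1) - 73 = (E - ⅒) - 73 = (-⅒ + E) - 73 = -731/10 + E)
u(-117) - I(-112) = (-731/10 - 117) - 1*152 = -1901/10 - 152 = -3421/10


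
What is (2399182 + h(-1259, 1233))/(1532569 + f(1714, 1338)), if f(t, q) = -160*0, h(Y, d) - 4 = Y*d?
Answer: 846839/1532569 ≈ 0.55256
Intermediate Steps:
h(Y, d) = 4 + Y*d
f(t, q) = 0
(2399182 + h(-1259, 1233))/(1532569 + f(1714, 1338)) = (2399182 + (4 - 1259*1233))/(1532569 + 0) = (2399182 + (4 - 1552347))/1532569 = (2399182 - 1552343)*(1/1532569) = 846839*(1/1532569) = 846839/1532569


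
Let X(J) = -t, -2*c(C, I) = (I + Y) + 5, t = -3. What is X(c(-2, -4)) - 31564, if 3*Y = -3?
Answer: -31561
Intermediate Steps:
Y = -1 (Y = (⅓)*(-3) = -1)
c(C, I) = -2 - I/2 (c(C, I) = -((I - 1) + 5)/2 = -((-1 + I) + 5)/2 = -(4 + I)/2 = -2 - I/2)
X(J) = 3 (X(J) = -1*(-3) = 3)
X(c(-2, -4)) - 31564 = 3 - 31564 = -31561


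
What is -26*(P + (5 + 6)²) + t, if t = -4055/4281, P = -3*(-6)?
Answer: -15475589/4281 ≈ -3614.9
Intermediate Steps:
P = 18
t = -4055/4281 (t = -4055*1/4281 = -4055/4281 ≈ -0.94721)
-26*(P + (5 + 6)²) + t = -26*(18 + (5 + 6)²) - 4055/4281 = -26*(18 + 11²) - 4055/4281 = -26*(18 + 121) - 4055/4281 = -26*139 - 4055/4281 = -3614 - 4055/4281 = -15475589/4281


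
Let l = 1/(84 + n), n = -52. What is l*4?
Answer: ⅛ ≈ 0.12500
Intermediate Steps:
l = 1/32 (l = 1/(84 - 52) = 1/32 ≈ 0.031250)
l*4 = (1/32)*4 = ⅛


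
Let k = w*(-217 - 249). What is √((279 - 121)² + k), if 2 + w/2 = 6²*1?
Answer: 82*I ≈ 82.0*I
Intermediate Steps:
w = 68 (w = -4 + 2*(6²*1) = -4 + 2*(36*1) = -4 + 2*36 = -4 + 72 = 68)
k = -31688 (k = 68*(-217 - 249) = 68*(-466) = -31688)
√((279 - 121)² + k) = √((279 - 121)² - 31688) = √(158² - 31688) = √(24964 - 31688) = √(-6724) = 82*I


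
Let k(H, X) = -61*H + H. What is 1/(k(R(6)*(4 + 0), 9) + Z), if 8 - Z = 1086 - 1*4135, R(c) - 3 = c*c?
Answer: -1/6303 ≈ -0.00015865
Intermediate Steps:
R(c) = 3 + c² (R(c) = 3 + c*c = 3 + c²)
k(H, X) = -60*H
Z = 3057 (Z = 8 - (1086 - 1*4135) = 8 - (1086 - 4135) = 8 - 1*(-3049) = 8 + 3049 = 3057)
1/(k(R(6)*(4 + 0), 9) + Z) = 1/(-60*(3 + 6²)*(4 + 0) + 3057) = 1/(-60*(3 + 36)*4 + 3057) = 1/(-2340*4 + 3057) = 1/(-60*156 + 3057) = 1/(-9360 + 3057) = 1/(-6303) = -1/6303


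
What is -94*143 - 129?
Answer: -13571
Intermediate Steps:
-94*143 - 129 = -13442 - 129 = -13571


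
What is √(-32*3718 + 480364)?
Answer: 2*√90347 ≈ 601.16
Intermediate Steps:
√(-32*3718 + 480364) = √(-118976 + 480364) = √361388 = 2*√90347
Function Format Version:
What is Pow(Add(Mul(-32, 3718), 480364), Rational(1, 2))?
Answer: Mul(2, Pow(90347, Rational(1, 2))) ≈ 601.16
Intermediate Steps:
Pow(Add(Mul(-32, 3718), 480364), Rational(1, 2)) = Pow(Add(-118976, 480364), Rational(1, 2)) = Pow(361388, Rational(1, 2)) = Mul(2, Pow(90347, Rational(1, 2)))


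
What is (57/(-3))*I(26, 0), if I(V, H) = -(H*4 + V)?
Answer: 494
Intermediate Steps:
I(V, H) = -V - 4*H (I(V, H) = -(4*H + V) = -(V + 4*H) = -V - 4*H)
(57/(-3))*I(26, 0) = (57/(-3))*(-1*26 - 4*0) = (57*(-⅓))*(-26 + 0) = -19*(-26) = 494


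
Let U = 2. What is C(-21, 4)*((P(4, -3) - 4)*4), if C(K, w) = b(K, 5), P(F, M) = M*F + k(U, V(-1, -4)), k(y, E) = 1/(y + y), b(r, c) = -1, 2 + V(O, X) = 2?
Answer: 63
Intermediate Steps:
V(O, X) = 0 (V(O, X) = -2 + 2 = 0)
k(y, E) = 1/(2*y)
P(F, M) = 1/4 + F*M (P(F, M) = M*F + (1/2)/2 = F*M + (1/2)*(1/2) = F*M + 1/4 = 1/4 + F*M)
C(K, w) = -1
C(-21, 4)*((P(4, -3) - 4)*4) = -((1/4 + 4*(-3)) - 4)*4 = -((1/4 - 12) - 4)*4 = -(-47/4 - 4)*4 = -(-63)*4/4 = -1*(-63) = 63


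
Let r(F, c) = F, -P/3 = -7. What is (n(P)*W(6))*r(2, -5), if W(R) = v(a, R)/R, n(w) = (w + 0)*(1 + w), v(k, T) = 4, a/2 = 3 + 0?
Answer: 616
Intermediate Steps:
P = 21 (P = -3*(-7) = 21)
a = 6 (a = 2*(3 + 0) = 2*3 = 6)
n(w) = w*(1 + w)
W(R) = 4/R
(n(P)*W(6))*r(2, -5) = ((21*(1 + 21))*(4/6))*2 = ((21*22)*(4*(1/6)))*2 = (462*(2/3))*2 = 308*2 = 616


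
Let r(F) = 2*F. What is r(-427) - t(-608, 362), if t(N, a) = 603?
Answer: -1457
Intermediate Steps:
r(-427) - t(-608, 362) = 2*(-427) - 1*603 = -854 - 603 = -1457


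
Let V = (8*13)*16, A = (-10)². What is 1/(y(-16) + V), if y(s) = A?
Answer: 1/1764 ≈ 0.00056689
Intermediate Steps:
A = 100
V = 1664 (V = 104*16 = 1664)
y(s) = 100
1/(y(-16) + V) = 1/(100 + 1664) = 1/1764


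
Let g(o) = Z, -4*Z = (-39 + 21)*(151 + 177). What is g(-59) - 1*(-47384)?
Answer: 48860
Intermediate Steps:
Z = 1476 (Z = -(-39 + 21)*(151 + 177)/4 = -(-9)*328/2 = -¼*(-5904) = 1476)
g(o) = 1476
g(-59) - 1*(-47384) = 1476 - 1*(-47384) = 1476 + 47384 = 48860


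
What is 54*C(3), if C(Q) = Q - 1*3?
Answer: 0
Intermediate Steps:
C(Q) = -3 + Q (C(Q) = Q - 3 = -3 + Q)
54*C(3) = 54*(-3 + 3) = 54*0 = 0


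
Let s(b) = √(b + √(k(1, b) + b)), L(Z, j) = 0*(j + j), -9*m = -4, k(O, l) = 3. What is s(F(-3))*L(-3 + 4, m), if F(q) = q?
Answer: 0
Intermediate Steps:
m = 4/9 (m = -⅑*(-4) = 4/9 ≈ 0.44444)
L(Z, j) = 0 (L(Z, j) = 0*(2*j) = 0)
s(b) = √(b + √(3 + b))
s(F(-3))*L(-3 + 4, m) = √(-3 + √(3 - 3))*0 = √(-3 + √0)*0 = √(-3 + 0)*0 = √(-3)*0 = (I*√3)*0 = 0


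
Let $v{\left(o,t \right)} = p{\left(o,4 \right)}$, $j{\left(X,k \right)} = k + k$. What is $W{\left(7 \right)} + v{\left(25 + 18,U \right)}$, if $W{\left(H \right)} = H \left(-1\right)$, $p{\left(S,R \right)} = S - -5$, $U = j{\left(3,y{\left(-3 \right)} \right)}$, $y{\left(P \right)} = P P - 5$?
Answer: $41$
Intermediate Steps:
$y{\left(P \right)} = -5 + P^{2}$ ($y{\left(P \right)} = P^{2} - 5 = -5 + P^{2}$)
$j{\left(X,k \right)} = 2 k$
$U = 8$ ($U = 2 \left(-5 + \left(-3\right)^{2}\right) = 2 \left(-5 + 9\right) = 2 \cdot 4 = 8$)
$p{\left(S,R \right)} = 5 + S$ ($p{\left(S,R \right)} = S + 5 = 5 + S$)
$v{\left(o,t \right)} = 5 + o$
$W{\left(H \right)} = - H$
$W{\left(7 \right)} + v{\left(25 + 18,U \right)} = \left(-1\right) 7 + \left(5 + \left(25 + 18\right)\right) = -7 + \left(5 + 43\right) = -7 + 48 = 41$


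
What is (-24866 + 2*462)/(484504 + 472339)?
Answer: -23942/956843 ≈ -0.025022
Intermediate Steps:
(-24866 + 2*462)/(484504 + 472339) = (-24866 + 924)/956843 = -23942*1/956843 = -23942/956843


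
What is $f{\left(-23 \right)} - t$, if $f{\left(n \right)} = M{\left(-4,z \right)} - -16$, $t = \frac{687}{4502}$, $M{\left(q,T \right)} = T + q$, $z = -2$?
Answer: $\frac{44333}{4502} \approx 9.8474$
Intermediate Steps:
$t = \frac{687}{4502}$ ($t = 687 \cdot \frac{1}{4502} = \frac{687}{4502} \approx 0.1526$)
$f{\left(n \right)} = 10$ ($f{\left(n \right)} = \left(-2 - 4\right) - -16 = -6 + 16 = 10$)
$f{\left(-23 \right)} - t = 10 - \frac{687}{4502} = \frac{44333}{4502}$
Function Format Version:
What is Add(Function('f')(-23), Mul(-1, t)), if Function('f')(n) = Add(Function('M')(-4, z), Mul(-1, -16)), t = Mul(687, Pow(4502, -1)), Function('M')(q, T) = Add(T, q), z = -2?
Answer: Rational(44333, 4502) ≈ 9.8474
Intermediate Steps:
t = Rational(687, 4502) (t = Mul(687, Rational(1, 4502)) = Rational(687, 4502) ≈ 0.15260)
Function('f')(n) = 10 (Function('f')(n) = Add(Add(-2, -4), Mul(-1, -16)) = Add(-6, 16) = 10)
Add(Function('f')(-23), Mul(-1, t)) = Add(10, Mul(-1, Rational(687, 4502))) = Add(10, Rational(-687, 4502)) = Rational(44333, 4502)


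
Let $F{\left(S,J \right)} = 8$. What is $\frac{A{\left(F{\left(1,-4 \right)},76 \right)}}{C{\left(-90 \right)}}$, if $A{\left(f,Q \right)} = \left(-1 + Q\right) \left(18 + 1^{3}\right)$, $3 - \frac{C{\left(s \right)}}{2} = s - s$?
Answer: $\frac{475}{2} \approx 237.5$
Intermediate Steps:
$C{\left(s \right)} = 6$ ($C{\left(s \right)} = 6 - 2 \left(s - s\right) = 6 - 0 = 6 + 0 = 6$)
$A{\left(f,Q \right)} = -19 + 19 Q$ ($A{\left(f,Q \right)} = \left(-1 + Q\right) \left(18 + 1\right) = \left(-1 + Q\right) 19 = -19 + 19 Q$)
$\frac{A{\left(F{\left(1,-4 \right)},76 \right)}}{C{\left(-90 \right)}} = \frac{-19 + 19 \cdot 76}{6} = \left(-19 + 1444\right) \frac{1}{6} = 1425 \cdot \frac{1}{6} = \frac{475}{2}$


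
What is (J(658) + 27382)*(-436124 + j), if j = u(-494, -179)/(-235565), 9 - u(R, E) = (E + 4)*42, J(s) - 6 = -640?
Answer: -249815517258492/21415 ≈ -1.1665e+10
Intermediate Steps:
J(s) = -634 (J(s) = 6 - 640 = -634)
u(R, E) = -159 - 42*E (u(R, E) = 9 - (E + 4)*42 = 9 - (4 + E)*42 = 9 - (168 + 42*E) = 9 + (-168 - 42*E) = -159 - 42*E)
j = -669/21415 (j = (-159 - 42*(-179))/(-235565) = (-159 + 7518)*(-1/235565) = 7359*(-1/235565) = -669/21415 ≈ -0.031240)
(J(658) + 27382)*(-436124 + j) = (-634 + 27382)*(-436124 - 669/21415) = 26748*(-9339596129/21415) = -249815517258492/21415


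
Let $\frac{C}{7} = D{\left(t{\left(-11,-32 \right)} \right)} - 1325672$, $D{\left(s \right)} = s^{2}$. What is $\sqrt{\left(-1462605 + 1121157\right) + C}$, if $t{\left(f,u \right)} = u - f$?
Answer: $i \sqrt{9618065} \approx 3101.3 i$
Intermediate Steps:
$C = -9276617$ ($C = 7 \left(\left(-32 - -11\right)^{2} - 1325672\right) = 7 \left(\left(-32 + 11\right)^{2} - 1325672\right) = 7 \left(\left(-21\right)^{2} - 1325672\right) = 7 \left(441 - 1325672\right) = 7 \left(-1325231\right) = -9276617$)
$\sqrt{\left(-1462605 + 1121157\right) + C} = \sqrt{\left(-1462605 + 1121157\right) - 9276617} = \sqrt{-341448 - 9276617} = \sqrt{-9618065} = i \sqrt{9618065}$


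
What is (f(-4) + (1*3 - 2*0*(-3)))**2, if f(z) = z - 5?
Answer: 36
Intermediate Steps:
f(z) = -5 + z
(f(-4) + (1*3 - 2*0*(-3)))**2 = ((-5 - 4) + (1*3 - 2*0*(-3)))**2 = (-9 + (3 + 0*(-3)))**2 = (-9 + (3 + 0))**2 = (-9 + 3)**2 = (-6)**2 = 36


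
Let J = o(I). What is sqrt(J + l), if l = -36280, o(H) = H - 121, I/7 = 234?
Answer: I*sqrt(34763) ≈ 186.45*I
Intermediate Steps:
I = 1638 (I = 7*234 = 1638)
o(H) = -121 + H
J = 1517 (J = -121 + 1638 = 1517)
sqrt(J + l) = sqrt(1517 - 36280) = sqrt(-34763) = I*sqrt(34763)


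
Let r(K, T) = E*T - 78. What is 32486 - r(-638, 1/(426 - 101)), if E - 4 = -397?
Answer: 10583693/325 ≈ 32565.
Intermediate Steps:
E = -393 (E = 4 - 397 = -393)
r(K, T) = -78 - 393*T (r(K, T) = -393*T - 78 = -78 - 393*T)
32486 - r(-638, 1/(426 - 101)) = 32486 - (-78 - 393/(426 - 101)) = 32486 - (-78 - 393/325) = 32486 - 1*(-25743/325) = 32486 + 25743/325 = 10583693/325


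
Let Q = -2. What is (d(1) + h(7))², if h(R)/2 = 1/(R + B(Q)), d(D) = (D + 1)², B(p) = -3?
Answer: 81/4 ≈ 20.250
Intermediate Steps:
d(D) = (1 + D)²
h(R) = 2/(-3 + R) (h(R) = 2/(R - 3) = 2/(-3 + R))
(d(1) + h(7))² = ((1 + 1)² + 2/(-3 + 7))² = (2² + 2/4)² = (4 + 2*(¼))² = (4 + ½)² = (9/2)² = 81/4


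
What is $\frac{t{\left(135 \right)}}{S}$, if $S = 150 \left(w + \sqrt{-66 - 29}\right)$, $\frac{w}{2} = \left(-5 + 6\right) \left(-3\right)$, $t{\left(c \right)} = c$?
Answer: $- \frac{27}{655} - \frac{9 i \sqrt{95}}{1310} \approx -0.041221 - 0.066963 i$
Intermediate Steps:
$w = -6$ ($w = 2 \left(-5 + 6\right) \left(-3\right) = 2 \cdot 1 \left(-3\right) = 2 \left(-3\right) = -6$)
$S = -900 + 150 i \sqrt{95}$ ($S = 150 \left(-6 + \sqrt{-66 - 29}\right) = 150 \left(-6 + \sqrt{-95}\right) = 150 \left(-6 + i \sqrt{95}\right) = -900 + 150 i \sqrt{95} \approx -900.0 + 1462.0 i$)
$\frac{t{\left(135 \right)}}{S} = \frac{135}{-900 + 150 i \sqrt{95}}$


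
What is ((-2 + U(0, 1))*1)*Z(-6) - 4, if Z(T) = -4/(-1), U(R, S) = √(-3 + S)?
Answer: -12 + 4*I*√2 ≈ -12.0 + 5.6569*I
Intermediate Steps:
Z(T) = 4 (Z(T) = -4*(-1) = 4)
((-2 + U(0, 1))*1)*Z(-6) - 4 = ((-2 + √(-3 + 1))*1)*4 - 4 = ((-2 + √(-2))*1)*4 - 4 = ((-2 + I*√2)*1)*4 - 4 = (-2 + I*√2)*4 - 4 = (-8 + 4*I*√2) - 4 = -12 + 4*I*√2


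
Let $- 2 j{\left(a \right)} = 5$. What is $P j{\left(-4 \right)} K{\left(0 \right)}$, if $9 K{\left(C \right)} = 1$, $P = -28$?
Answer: $\frac{70}{9} \approx 7.7778$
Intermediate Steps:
$K{\left(C \right)} = \frac{1}{9}$ ($K{\left(C \right)} = \frac{1}{9} \cdot 1 = \frac{1}{9}$)
$j{\left(a \right)} = - \frac{5}{2}$ ($j{\left(a \right)} = \left(- \frac{1}{2}\right) 5 = - \frac{5}{2}$)
$P j{\left(-4 \right)} K{\left(0 \right)} = \left(-28\right) \left(- \frac{5}{2}\right) \frac{1}{9} = 70 \cdot \frac{1}{9} = \frac{70}{9}$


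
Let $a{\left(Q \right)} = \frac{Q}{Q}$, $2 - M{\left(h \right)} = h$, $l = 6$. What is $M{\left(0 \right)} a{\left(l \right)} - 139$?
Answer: $-137$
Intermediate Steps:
$M{\left(h \right)} = 2 - h$
$a{\left(Q \right)} = 1$
$M{\left(0 \right)} a{\left(l \right)} - 139 = \left(2 - 0\right) 1 - 139 = \left(2 + 0\right) 1 - 139 = 2 \cdot 1 - 139 = 2 - 139 = -137$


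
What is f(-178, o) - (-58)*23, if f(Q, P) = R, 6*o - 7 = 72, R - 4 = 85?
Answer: 1423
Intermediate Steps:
R = 89 (R = 4 + 85 = 89)
o = 79/6 (o = 7/6 + (⅙)*72 = 7/6 + 12 = 79/6 ≈ 13.167)
f(Q, P) = 89
f(-178, o) - (-58)*23 = 89 - (-58)*23 = 89 - 1*(-1334) = 89 + 1334 = 1423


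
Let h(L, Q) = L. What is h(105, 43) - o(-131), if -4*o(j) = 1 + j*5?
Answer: -117/2 ≈ -58.500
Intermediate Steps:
o(j) = -¼ - 5*j/4 (o(j) = -(1 + j*5)/4 = -(1 + 5*j)/4 = -¼ - 5*j/4)
h(105, 43) - o(-131) = 105 - (-¼ - 5/4*(-131)) = 105 - (-¼ + 655/4) = 105 - 1*327/2 = 105 - 327/2 = -117/2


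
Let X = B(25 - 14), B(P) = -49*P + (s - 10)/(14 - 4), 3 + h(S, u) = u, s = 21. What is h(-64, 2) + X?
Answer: -5389/10 ≈ -538.90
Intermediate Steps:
h(S, u) = -3 + u
B(P) = 11/10 - 49*P (B(P) = -49*P + (21 - 10)/(14 - 4) = -49*P + 11/10 = 11/10 - 49*P)
X = -5379/10 (X = 11/10 - 49*(25 - 14) = 11/10 - 49*11 = 11/10 - 539 = -5379/10 ≈ -537.90)
h(-64, 2) + X = (-3 + 2) - 5379/10 = -1 - 5379/10 = -5389/10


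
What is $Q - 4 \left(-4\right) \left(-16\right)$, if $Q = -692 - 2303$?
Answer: $-3251$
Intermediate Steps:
$Q = -2995$
$Q - 4 \left(-4\right) \left(-16\right) = -2995 - 4 \left(-4\right) \left(-16\right) = -2995 - \left(-16\right) \left(-16\right) = -2995 - 256 = -3251$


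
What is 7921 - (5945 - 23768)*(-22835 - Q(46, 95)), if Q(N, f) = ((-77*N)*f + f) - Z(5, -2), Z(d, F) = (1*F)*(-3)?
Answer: 5588694739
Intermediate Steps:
Z(d, F) = -3*F (Z(d, F) = F*(-3) = -3*F)
Q(N, f) = -6 + f - 77*N*f (Q(N, f) = ((-77*N)*f + f) - (-3)*(-2) = (-77*N*f + f) - 1*6 = (f - 77*N*f) - 6 = -6 + f - 77*N*f)
7921 - (5945 - 23768)*(-22835 - Q(46, 95)) = 7921 - (5945 - 23768)*(-22835 - (-6 + 95 - 77*46*95)) = 7921 - (-17823)*(-22835 - (-6 + 95 - 336490)) = 7921 - (-17823)*(-22835 - 1*(-336401)) = 7921 - (-17823)*(-22835 + 336401) = 7921 - (-17823)*313566 = 7921 - 1*(-5588686818) = 7921 + 5588686818 = 5588694739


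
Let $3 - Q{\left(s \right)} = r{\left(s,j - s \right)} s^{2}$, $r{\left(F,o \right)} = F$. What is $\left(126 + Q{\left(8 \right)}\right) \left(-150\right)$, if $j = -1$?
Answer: $57450$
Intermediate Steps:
$Q{\left(s \right)} = 3 - s^{3}$ ($Q{\left(s \right)} = 3 - s s^{2} = 3 - s^{3}$)
$\left(126 + Q{\left(8 \right)}\right) \left(-150\right) = \left(126 + \left(3 - 8^{3}\right)\right) \left(-150\right) = \left(126 + \left(3 - 512\right)\right) \left(-150\right) = \left(126 - 509\right) \left(-150\right) = \left(-383\right) \left(-150\right) = 57450$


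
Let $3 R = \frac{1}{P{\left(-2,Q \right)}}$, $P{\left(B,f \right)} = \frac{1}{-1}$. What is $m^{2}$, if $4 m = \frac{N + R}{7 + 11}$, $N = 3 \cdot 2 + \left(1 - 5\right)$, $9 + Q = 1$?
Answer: $\frac{25}{46656} \approx 0.00053584$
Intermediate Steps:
$Q = -8$ ($Q = -9 + 1 = -8$)
$P{\left(B,f \right)} = -1$
$R = - \frac{1}{3}$ ($R = \frac{1}{3 \left(-1\right)} = \frac{1}{3} \left(-1\right) = - \frac{1}{3} \approx -0.33333$)
$N = 2$ ($N = 6 - 4 = 2$)
$m = \frac{5}{216}$ ($m = \frac{\left(2 - \frac{1}{3}\right) \frac{1}{7 + 11}}{4} = \frac{\frac{5}{3} \cdot \frac{1}{18}}{4} = \frac{1}{4} \cdot \frac{5}{54} = \frac{5}{216} \approx 0.023148$)
$m^{2} = \left(\frac{5}{216}\right)^{2} = \frac{25}{46656}$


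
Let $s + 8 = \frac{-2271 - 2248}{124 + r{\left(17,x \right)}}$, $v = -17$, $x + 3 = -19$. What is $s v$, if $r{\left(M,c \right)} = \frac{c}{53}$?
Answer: $\frac{4962419}{6550} \approx 757.62$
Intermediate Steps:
$x = -22$ ($x = -3 - 19 = -22$)
$r{\left(M,c \right)} = \frac{c}{53}$ ($r{\left(M,c \right)} = c \frac{1}{53} = \frac{c}{53}$)
$s = - \frac{291907}{6550}$ ($s = -8 + \frac{-2271 - 2248}{124 + \frac{1}{53} \left(-22\right)} = -8 - \frac{4519}{124 - \frac{22}{53}} = -8 - \frac{4519}{\frac{6550}{53}} = -8 - \frac{239507}{6550} = - \frac{291907}{6550} \approx -44.566$)
$s v = \left(- \frac{291907}{6550}\right) \left(-17\right) = \frac{4962419}{6550}$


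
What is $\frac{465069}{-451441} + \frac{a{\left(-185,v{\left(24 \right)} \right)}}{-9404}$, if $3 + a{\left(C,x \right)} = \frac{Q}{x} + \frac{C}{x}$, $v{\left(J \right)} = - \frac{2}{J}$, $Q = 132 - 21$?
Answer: $- \frac{4773034161}{4245351164} \approx -1.1243$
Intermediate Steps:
$Q = 111$ ($Q = 132 - 21 = 111$)
$a{\left(C,x \right)} = -3 + \frac{111}{x} + \frac{C}{x}$ ($a{\left(C,x \right)} = -3 + \left(\frac{111}{x} + \frac{C}{x}\right) = -3 + \frac{111}{x} + \frac{C}{x}$)
$\frac{465069}{-451441} + \frac{a{\left(-185,v{\left(24 \right)} \right)}}{-9404} = \frac{465069}{-451441} + \frac{\frac{1}{\left(-2\right) \frac{1}{24}} \left(111 - 185 - 3 \left(- \frac{2}{24}\right)\right)}{-9404} = 465069 \left(- \frac{1}{451441}\right) + \frac{111 - 185 - 3 \left(\left(-2\right) \frac{1}{24}\right)}{\left(-2\right) \frac{1}{24}} \left(- \frac{1}{9404}\right) = - \frac{465069}{451441} + \frac{111 - 185 - - \frac{1}{4}}{- \frac{1}{12}} \left(- \frac{1}{9404}\right) = - \frac{465069}{451441} + - 12 \left(111 - 185 + \frac{1}{4}\right) \left(- \frac{1}{9404}\right) = - \frac{465069}{451441} + \left(-12\right) \left(- \frac{295}{4}\right) \left(- \frac{1}{9404}\right) = - \frac{465069}{451441} + 885 \left(- \frac{1}{9404}\right) = - \frac{465069}{451441} - \frac{885}{9404} = - \frac{4773034161}{4245351164}$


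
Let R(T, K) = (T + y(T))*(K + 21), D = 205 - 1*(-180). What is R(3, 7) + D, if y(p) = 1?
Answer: 497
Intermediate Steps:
D = 385 (D = 205 + 180 = 385)
R(T, K) = (1 + T)*(21 + K) (R(T, K) = (T + 1)*(K + 21) = (1 + T)*(21 + K))
R(3, 7) + D = (21 + 7 + 21*3 + 7*3) + 385 = (21 + 7 + 63 + 21) + 385 = 112 + 385 = 497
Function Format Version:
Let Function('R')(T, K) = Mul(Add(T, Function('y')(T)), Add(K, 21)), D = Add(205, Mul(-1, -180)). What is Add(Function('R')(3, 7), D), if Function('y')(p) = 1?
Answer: 497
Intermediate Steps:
D = 385 (D = Add(205, 180) = 385)
Function('R')(T, K) = Mul(Add(1, T), Add(21, K)) (Function('R')(T, K) = Mul(Add(T, 1), Add(K, 21)) = Mul(Add(1, T), Add(21, K)))
Add(Function('R')(3, 7), D) = Add(Add(21, 7, Mul(21, 3), Mul(7, 3)), 385) = Add(Add(21, 7, 63, 21), 385) = Add(112, 385) = 497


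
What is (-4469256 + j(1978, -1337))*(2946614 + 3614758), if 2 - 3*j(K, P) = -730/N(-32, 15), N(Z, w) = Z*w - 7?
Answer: -14281007190627728/487 ≈ -2.9324e+13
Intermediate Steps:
N(Z, w) = -7 + Z*w
j(K, P) = 244/1461 (j(K, P) = ⅔ - (-730)/(3*(-7 - 32*15)) = ⅔ - (-730)/(3*(-7 - 480)) = ⅔ - (-730)/(3*(-487)) = ⅔ - (-730)*(-1)/(3*487) = ⅔ - ⅓*730/487 = ⅔ - 730/1461 = 244/1461)
(-4469256 + j(1978, -1337))*(2946614 + 3614758) = (-4469256 + 244/1461)*(2946614 + 3614758) = -6529582772/1461*6561372 = -14281007190627728/487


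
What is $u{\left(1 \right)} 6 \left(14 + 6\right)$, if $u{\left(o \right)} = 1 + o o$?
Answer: $240$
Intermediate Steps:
$u{\left(o \right)} = 1 + o^{2}$
$u{\left(1 \right)} 6 \left(14 + 6\right) = \left(1 + 1^{2}\right) 6 \left(14 + 6\right) = \left(1 + 1\right) 6 \cdot 20 = 2 \cdot 6 \cdot 20 = 12 \cdot 20 = 240$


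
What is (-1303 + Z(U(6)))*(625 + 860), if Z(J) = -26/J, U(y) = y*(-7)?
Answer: -13538250/7 ≈ -1.9340e+6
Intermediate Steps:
U(y) = -7*y
(-1303 + Z(U(6)))*(625 + 860) = (-1303 - 26/((-7*6)))*(625 + 860) = (-1303 - 26/(-42))*1485 = (-1303 - 26*(-1/42))*1485 = (-1303 + 13/21)*1485 = -27350/21*1485 = -13538250/7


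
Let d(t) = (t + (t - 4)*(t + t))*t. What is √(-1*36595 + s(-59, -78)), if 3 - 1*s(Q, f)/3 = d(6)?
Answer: I*√37126 ≈ 192.68*I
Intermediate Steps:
d(t) = t*(t + 2*t*(-4 + t)) (d(t) = (t + (-4 + t)*(2*t))*t = (t + 2*t*(-4 + t))*t = t*(t + 2*t*(-4 + t)))
s(Q, f) = -531 (s(Q, f) = 9 - 3*6²*(-7 + 2*6) = 9 - 108*(-7 + 12) = 9 - 108*5 = 9 - 3*180 = 9 - 540 = -531)
√(-1*36595 + s(-59, -78)) = √(-1*36595 - 531) = √(-36595 - 531) = √(-37126) = I*√37126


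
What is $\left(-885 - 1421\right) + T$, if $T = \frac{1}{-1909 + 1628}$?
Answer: $- \frac{647987}{281} \approx -2306.0$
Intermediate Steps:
$T = - \frac{1}{281}$ ($T = \frac{1}{-281} = - \frac{1}{281} \approx -0.0035587$)
$\left(-885 - 1421\right) + T = \left(-885 - 1421\right) - \frac{1}{281} = -2306 - \frac{1}{281} = - \frac{647987}{281}$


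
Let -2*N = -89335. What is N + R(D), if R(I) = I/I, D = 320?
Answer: 89337/2 ≈ 44669.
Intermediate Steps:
R(I) = 1
N = 89335/2 (N = -½*(-89335) = 89335/2 ≈ 44668.)
N + R(D) = 89335/2 + 1 = 89337/2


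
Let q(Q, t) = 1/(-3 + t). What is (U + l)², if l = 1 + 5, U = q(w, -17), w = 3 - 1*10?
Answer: 14161/400 ≈ 35.402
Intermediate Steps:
w = -7 (w = 3 - 10 = -7)
U = -1/20 (U = 1/(-3 - 17) = 1/(-20) = -1/20 ≈ -0.050000)
l = 6
(U + l)² = (-1/20 + 6)² = (119/20)² = 14161/400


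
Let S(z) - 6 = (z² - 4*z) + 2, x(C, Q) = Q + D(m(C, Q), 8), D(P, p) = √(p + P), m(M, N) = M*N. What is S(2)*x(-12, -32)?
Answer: -128 + 56*√2 ≈ -48.804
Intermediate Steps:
D(P, p) = √(P + p)
x(C, Q) = Q + √(8 + C*Q) (x(C, Q) = Q + √(C*Q + 8) = Q + √(8 + C*Q))
S(z) = 8 + z² - 4*z (S(z) = 6 + ((z² - 4*z) + 2) = 6 + (2 + z² - 4*z) = 8 + z² - 4*z)
S(2)*x(-12, -32) = (8 + 2² - 4*2)*(-32 + √(8 - 12*(-32))) = (8 + 4 - 8)*(-32 + √(8 + 384)) = 4*(-32 + √392) = 4*(-32 + 14*√2) = -128 + 56*√2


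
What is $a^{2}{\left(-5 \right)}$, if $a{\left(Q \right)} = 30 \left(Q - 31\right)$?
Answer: $1166400$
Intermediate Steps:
$a{\left(Q \right)} = -930 + 30 Q$ ($a{\left(Q \right)} = 30 \left(-31 + Q\right) = -930 + 30 Q$)
$a^{2}{\left(-5 \right)} = \left(-930 + 30 \left(-5\right)\right)^{2} = \left(-930 - 150\right)^{2} = \left(-1080\right)^{2} = 1166400$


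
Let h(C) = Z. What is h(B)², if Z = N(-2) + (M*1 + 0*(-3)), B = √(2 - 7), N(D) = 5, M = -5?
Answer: 0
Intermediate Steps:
B = I*√5 (B = √(-5) = I*√5 ≈ 2.2361*I)
Z = 0 (Z = 5 + (-5*1 + 0*(-3)) = 5 + (-5 + 0) = 5 - 5 = 0)
h(C) = 0
h(B)² = 0² = 0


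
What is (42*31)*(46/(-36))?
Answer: -4991/3 ≈ -1663.7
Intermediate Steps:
(42*31)*(46/(-36)) = 1302*(46*(-1/36)) = 1302*(-23/18) = -4991/3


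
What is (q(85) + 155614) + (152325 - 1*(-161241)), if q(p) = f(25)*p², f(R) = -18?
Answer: 339130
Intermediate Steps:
q(p) = -18*p²
(q(85) + 155614) + (152325 - 1*(-161241)) = (-18*85² + 155614) + (152325 - 1*(-161241)) = (-18*7225 + 155614) + (152325 + 161241) = (-130050 + 155614) + 313566 = 25564 + 313566 = 339130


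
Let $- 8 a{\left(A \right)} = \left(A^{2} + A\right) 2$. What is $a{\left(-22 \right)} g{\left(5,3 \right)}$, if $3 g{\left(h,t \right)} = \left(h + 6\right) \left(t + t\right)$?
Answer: $-2541$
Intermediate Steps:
$g{\left(h,t \right)} = \frac{2 t \left(6 + h\right)}{3}$ ($g{\left(h,t \right)} = \frac{\left(h + 6\right) \left(t + t\right)}{3} = \frac{\left(6 + h\right) 2 t}{3} = \frac{2 t \left(6 + h\right)}{3}$)
$a{\left(A \right)} = - \frac{A}{4} - \frac{A^{2}}{4}$ ($a{\left(A \right)} = - \frac{\left(A^{2} + A\right) 2}{8} = - \frac{\left(A + A^{2}\right) 2}{8} = - \frac{2 A + 2 A^{2}}{8} = - \frac{A}{4} - \frac{A^{2}}{4}$)
$a{\left(-22 \right)} g{\left(5,3 \right)} = \left(- \frac{1}{4}\right) \left(-22\right) \left(1 - 22\right) \frac{2}{3} \cdot 3 \left(6 + 5\right) = \left(- \frac{1}{4}\right) \left(-22\right) \left(-21\right) \frac{2}{3} \cdot 3 \cdot 11 = \left(- \frac{231}{2}\right) 22 = -2541$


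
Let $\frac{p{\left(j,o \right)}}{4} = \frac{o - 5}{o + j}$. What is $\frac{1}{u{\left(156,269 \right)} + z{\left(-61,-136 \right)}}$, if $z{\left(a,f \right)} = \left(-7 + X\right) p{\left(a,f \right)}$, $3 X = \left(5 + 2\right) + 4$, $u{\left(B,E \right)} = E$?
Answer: $\frac{197}{51113} \approx 0.0038542$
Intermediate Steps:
$p{\left(j,o \right)} = \frac{4 \left(-5 + o\right)}{j + o}$ ($p{\left(j,o \right)} = 4 \frac{o - 5}{o + j} = 4 \frac{-5 + o}{j + o} = \frac{4 \left(-5 + o\right)}{j + o}$)
$X = \frac{11}{3}$ ($X = \frac{\left(5 + 2\right) + 4}{3} = \frac{7 + 4}{3} = \frac{1}{3} \cdot 11 = \frac{11}{3} \approx 3.6667$)
$z{\left(a,f \right)} = - \frac{40 \left(-5 + f\right)}{3 \left(a + f\right)}$ ($z{\left(a,f \right)} = \left(-7 + \frac{11}{3}\right) \frac{4 \left(-5 + f\right)}{a + f} = - \frac{10 \frac{4 \left(-5 + f\right)}{a + f}}{3} = - \frac{40 \left(-5 + f\right)}{3 \left(a + f\right)}$)
$\frac{1}{u{\left(156,269 \right)} + z{\left(-61,-136 \right)}} = \frac{1}{269 + \frac{40 \left(5 - -136\right)}{3 \left(-61 - 136\right)}} = \frac{1}{269 + \frac{40 \left(5 + 136\right)}{3 \left(-197\right)}} = \frac{1}{269 + \frac{40}{3} \left(- \frac{1}{197}\right) 141} = \frac{1}{269 - \frac{1880}{197}} = \frac{1}{\frac{51113}{197}} = \frac{197}{51113}$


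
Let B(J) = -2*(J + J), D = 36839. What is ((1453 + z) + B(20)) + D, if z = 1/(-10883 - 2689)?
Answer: 518613263/13572 ≈ 38212.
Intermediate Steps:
z = -1/13572 (z = 1/(-13572) = -1/13572 ≈ -7.3681e-5)
B(J) = -4*J
((1453 + z) + B(20)) + D = ((1453 - 1/13572) - 4*20) + 36839 = (19720115/13572 - 80) + 36839 = 18634355/13572 + 36839 = 518613263/13572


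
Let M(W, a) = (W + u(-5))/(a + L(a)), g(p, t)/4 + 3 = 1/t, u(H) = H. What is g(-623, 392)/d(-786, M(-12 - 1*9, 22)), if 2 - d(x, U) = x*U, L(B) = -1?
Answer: 1175/95172 ≈ 0.012346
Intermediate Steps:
g(p, t) = -12 + 4/t
M(W, a) = (-5 + W)/(-1 + a) (M(W, a) = (W - 5)/(a - 1) = (-5 + W)/(-1 + a))
d(x, U) = 2 - U*x (d(x, U) = 2 - x*U = 2 - U*x)
g(-623, 392)/d(-786, M(-12 - 1*9, 22)) = (-12 + 4/392)/(2 - 1*(-5 + (-12 - 1*9))/(-1 + 22)*(-786)) = (-12 + 4*(1/392))/(2 - 1*(-5 + (-12 - 9))/21*(-786)) = (-12 + 1/98)/(2 - 1*(-5 - 21)/21*(-786)) = -1175/(98*(2 - 1*(1/21)*(-26)*(-786))) = -1175/(98*(2 - 1*(-26/21)*(-786))) = -1175/(98*(2 - 6812/7)) = -1175/(98*(-6798/7)) = -1175/98*(-7/6798) = 1175/95172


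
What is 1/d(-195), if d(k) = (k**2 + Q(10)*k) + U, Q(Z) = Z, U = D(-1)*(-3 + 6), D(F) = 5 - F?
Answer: 1/36093 ≈ 2.7706e-5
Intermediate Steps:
U = 18 (U = (5 - 1*(-1))*(-3 + 6) = (5 + 1)*3 = 6*3 = 18)
d(k) = 18 + k**2 + 10*k (d(k) = (k**2 + 10*k) + 18 = 18 + k**2 + 10*k)
1/d(-195) = 1/(18 + (-195)**2 + 10*(-195)) = 1/(18 + 38025 - 1950) = 1/36093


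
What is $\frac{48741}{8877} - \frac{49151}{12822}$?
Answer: $\frac{2675}{1614} \approx 1.6574$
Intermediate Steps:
$\frac{48741}{8877} - \frac{49151}{12822} = 48741 \cdot \frac{1}{8877} - \frac{23}{6} = \frac{1477}{269} - \frac{23}{6} = \frac{2675}{1614}$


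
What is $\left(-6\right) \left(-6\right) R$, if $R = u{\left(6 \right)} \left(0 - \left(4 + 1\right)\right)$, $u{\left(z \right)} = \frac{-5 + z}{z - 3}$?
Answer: $-60$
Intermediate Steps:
$u{\left(z \right)} = \frac{-5 + z}{-3 + z}$
$R = - \frac{5}{3}$ ($R = \frac{-5 + 6}{-3 + 6} \left(0 - \left(4 + 1\right)\right) = \frac{1}{3} \cdot 1 \left(0 - 5\right) = \frac{1}{3} \left(-5\right) = - \frac{5}{3} \approx -1.6667$)
$\left(-6\right) \left(-6\right) R = \left(-6\right) \left(-6\right) \left(- \frac{5}{3}\right) = 36 \left(- \frac{5}{3}\right) = -60$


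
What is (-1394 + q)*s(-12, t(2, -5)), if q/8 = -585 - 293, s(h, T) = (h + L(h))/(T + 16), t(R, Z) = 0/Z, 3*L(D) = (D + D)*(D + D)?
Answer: -189405/2 ≈ -94703.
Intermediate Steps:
L(D) = 4*D²/3 (L(D) = ((D + D)*(D + D))/3 = ((2*D)*(2*D))/3 = (4*D²)/3 = 4*D²/3)
t(R, Z) = 0
s(h, T) = (h + 4*h²/3)/(16 + T) (s(h, T) = (h + 4*h²/3)/(T + 16) = (h + 4*h²/3)/(16 + T))
q = -7024 (q = 8*(-585 - 293) = 8*(-878) = -7024)
(-1394 + q)*s(-12, t(2, -5)) = (-1394 - 7024)*((⅓)*(-12)*(3 + 4*(-12))/(16 + 0)) = -2806*(-12)*(3 - 48)/16 = -2806*(-12)*(-45)/16 = -8418*45/4 = -189405/2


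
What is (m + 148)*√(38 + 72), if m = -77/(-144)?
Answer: 21389*√110/144 ≈ 1557.8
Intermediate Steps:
m = 77/144 (m = -77*(-1/144) = 77/144 ≈ 0.53472)
(m + 148)*√(38 + 72) = (77/144 + 148)*√(38 + 72) = 21389*√110/144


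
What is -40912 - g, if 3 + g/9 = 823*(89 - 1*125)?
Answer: 225767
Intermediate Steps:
g = -266679 (g = -27 + 9*(823*(89 - 1*125)) = -27 + 9*(823*(89 - 125)) = -27 + 9*(823*(-36)) = -27 + 9*(-29628) = -27 - 266652 = -266679)
-40912 - g = -40912 - 1*(-266679) = -40912 + 266679 = 225767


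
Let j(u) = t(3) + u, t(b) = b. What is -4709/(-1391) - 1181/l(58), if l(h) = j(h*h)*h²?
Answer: 4102712317/1211944916 ≈ 3.3852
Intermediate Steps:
j(u) = 3 + u
l(h) = h²*(3 + h²) (l(h) = (3 + h*h)*h² = (3 + h²)*h² = h²*(3 + h²))
-4709/(-1391) - 1181/l(58) = -4709/(-1391) - 1181*1/(3364*(3 + 58²)) = -4709*(-1/1391) - 1181*1/(3364*(3 + 3364)) = 4709/1391 - 1181/(3364*3367) = 4709/1391 - 1181/11326588 = 4102712317/1211944916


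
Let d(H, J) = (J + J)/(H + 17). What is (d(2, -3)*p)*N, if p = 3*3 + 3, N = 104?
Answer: -7488/19 ≈ -394.11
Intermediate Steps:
d(H, J) = 2*J/(17 + H) (d(H, J) = (2*J)/(17 + H) = 2*J/(17 + H))
p = 12 (p = 9 + 3 = 12)
(d(2, -3)*p)*N = ((2*(-3)/(17 + 2))*12)*104 = ((2*(-3)/19)*12)*104 = ((2*(-3)*(1/19))*12)*104 = -6/19*12*104 = -72/19*104 = -7488/19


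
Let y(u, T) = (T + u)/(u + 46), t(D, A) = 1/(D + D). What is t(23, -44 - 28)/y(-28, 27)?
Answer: -9/23 ≈ -0.39130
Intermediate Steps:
t(D, A) = 1/(2*D)
y(u, T) = (T + u)/(46 + u)
t(23, -44 - 28)/y(-28, 27) = ((½)/23)/(((27 - 28)/(46 - 28))) = ((½)*(1/23))/((-1/18)) = 1/(46*(((1/18)*(-1)))) = 1/(46*(-1/18)) = (1/46)*(-18) = -9/23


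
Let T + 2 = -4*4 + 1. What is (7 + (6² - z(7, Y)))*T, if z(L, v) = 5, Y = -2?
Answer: -646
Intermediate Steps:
T = -17 (T = -2 + (-4*4 + 1) = -2 + (-16 + 1) = -2 - 15 = -17)
(7 + (6² - z(7, Y)))*T = (7 + (6² - 1*5))*(-17) = (7 + (36 - 5))*(-17) = (7 + 31)*(-17) = 38*(-17) = -646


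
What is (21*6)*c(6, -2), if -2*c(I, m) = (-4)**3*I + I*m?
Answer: 24948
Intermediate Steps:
c(I, m) = 32*I - I*m/2 (c(I, m) = -((-4)**3*I + I*m)/2 = -(-64*I + I*m)/2 = 32*I - I*m/2)
(21*6)*c(6, -2) = (21*6)*((1/2)*6*(64 - 1*(-2))) = 126*((1/2)*6*(64 + 2)) = 126*((1/2)*6*66) = 126*198 = 24948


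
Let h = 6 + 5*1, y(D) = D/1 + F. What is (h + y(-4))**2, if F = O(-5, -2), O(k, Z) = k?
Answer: 4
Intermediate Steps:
F = -5
y(D) = -5 + D (y(D) = D/1 - 5 = 1*D - 5 = D - 5 = -5 + D)
h = 11 (h = 6 + 5 = 11)
(h + y(-4))**2 = (11 + (-5 - 4))**2 = (11 - 9)**2 = 2**2 = 4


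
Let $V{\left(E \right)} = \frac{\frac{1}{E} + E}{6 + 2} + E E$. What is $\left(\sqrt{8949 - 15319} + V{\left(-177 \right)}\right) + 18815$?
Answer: $\frac{35486287}{708} + 7 i \sqrt{130} \approx 50122.0 + 79.812 i$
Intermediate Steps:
$V{\left(E \right)} = E^{2} + \frac{E}{8} + \frac{1}{8 E}$ ($V{\left(E \right)} = \frac{E + \frac{1}{E}}{8} + E^{2} = \left(E + \frac{1}{E}\right) \frac{1}{8} + E^{2} = \left(\frac{E}{8} + \frac{1}{8 E}\right) + E^{2} = E^{2} + \frac{E}{8} + \frac{1}{8 E}$)
$\left(\sqrt{8949 - 15319} + V{\left(-177 \right)}\right) + 18815 = \left(\sqrt{8949 - 15319} + \left(\left(-177\right)^{2} + \frac{1}{8} \left(-177\right) + \frac{1}{8 \left(-177\right)}\right)\right) + 18815 = \left(\sqrt{-6370} + \left(31329 - \frac{177}{8} + \frac{1}{8} \left(- \frac{1}{177}\right)\right)\right) + 18815 = \left(7 i \sqrt{130} - - \frac{22165267}{708}\right) + 18815 = \left(7 i \sqrt{130} + \frac{22165267}{708}\right) + 18815 = \left(\frac{22165267}{708} + 7 i \sqrt{130}\right) + 18815 = \frac{35486287}{708} + 7 i \sqrt{130}$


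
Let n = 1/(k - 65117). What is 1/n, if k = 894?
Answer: -64223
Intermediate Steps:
n = -1/64223 (n = 1/(894 - 65117) = 1/(-64223) = -1/64223 ≈ -1.5571e-5)
1/n = 1/(-1/64223) = -64223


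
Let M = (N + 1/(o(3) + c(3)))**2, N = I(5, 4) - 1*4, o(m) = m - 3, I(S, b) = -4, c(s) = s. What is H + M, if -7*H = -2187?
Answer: 23386/63 ≈ 371.21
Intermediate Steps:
H = 2187/7 (H = -1/7*(-2187) = 2187/7 ≈ 312.43)
o(m) = -3 + m
N = -8 (N = -4 - 1*4 = -4 - 4 = -8)
M = 529/9 (M = (-8 + 1/((-3 + 3) + 3))**2 = (-8 + 1/(0 + 3))**2 = (-8 + 1/3)**2 = (-23/3)**2 = 529/9 ≈ 58.778)
H + M = 2187/7 + 529/9 = 23386/63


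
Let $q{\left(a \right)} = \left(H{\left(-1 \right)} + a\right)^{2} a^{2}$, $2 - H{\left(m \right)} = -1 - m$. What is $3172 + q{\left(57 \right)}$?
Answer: $11312941$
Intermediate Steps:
$H{\left(m \right)} = 3 + m$ ($H{\left(m \right)} = 2 - \left(-1 - m\right) = 2 + \left(1 + m\right) = 3 + m$)
$q{\left(a \right)} = a^{2} \left(2 + a\right)^{2}$ ($q{\left(a \right)} = \left(\left(3 - 1\right) + a\right)^{2} a^{2} = \left(2 + a\right)^{2} a^{2} = a^{2} \left(2 + a\right)^{2}$)
$3172 + q{\left(57 \right)} = 3172 + 57^{2} \left(2 + 57\right)^{2} = 3172 + 3249 \cdot 59^{2} = 3172 + 3249 \cdot 3481 = 3172 + 11309769 = 11312941$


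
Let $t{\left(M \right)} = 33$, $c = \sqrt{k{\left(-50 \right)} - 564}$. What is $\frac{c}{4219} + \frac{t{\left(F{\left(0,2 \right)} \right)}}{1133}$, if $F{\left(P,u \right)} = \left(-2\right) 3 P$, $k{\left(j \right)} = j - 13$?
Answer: $\frac{3}{103} + \frac{i \sqrt{627}}{4219} \approx 0.029126 + 0.0059351 i$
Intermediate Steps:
$k{\left(j \right)} = -13 + j$
$c = i \sqrt{627}$ ($c = \sqrt{\left(-13 - 50\right) - 564} = \sqrt{-63 - 564} = \sqrt{-627} = i \sqrt{627} \approx 25.04 i$)
$F{\left(P,u \right)} = - 6 P$
$\frac{c}{4219} + \frac{t{\left(F{\left(0,2 \right)} \right)}}{1133} = \frac{i \sqrt{627}}{4219} + \frac{33}{1133} = i \sqrt{627} \cdot \frac{1}{4219} + 33 \cdot \frac{1}{1133} = \frac{i \sqrt{627}}{4219} + \frac{3}{103} = \frac{3}{103} + \frac{i \sqrt{627}}{4219}$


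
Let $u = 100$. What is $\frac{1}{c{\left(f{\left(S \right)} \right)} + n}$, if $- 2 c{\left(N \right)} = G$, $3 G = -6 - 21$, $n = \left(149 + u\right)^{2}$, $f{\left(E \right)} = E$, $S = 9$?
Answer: $\frac{2}{124011} \approx 1.6128 \cdot 10^{-5}$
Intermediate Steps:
$n = 62001$ ($n = \left(149 + 100\right)^{2} = 249^{2} = 62001$)
$G = -9$ ($G = \frac{-6 - 21}{3} = \frac{1}{3} \left(-27\right) = -9$)
$c{\left(N \right)} = \frac{9}{2}$ ($c{\left(N \right)} = \left(- \frac{1}{2}\right) \left(-9\right) = \frac{9}{2}$)
$\frac{1}{c{\left(f{\left(S \right)} \right)} + n} = \frac{1}{\frac{9}{2} + 62001} = \frac{1}{\frac{124011}{2}} = \frac{2}{124011}$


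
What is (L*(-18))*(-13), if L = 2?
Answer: 468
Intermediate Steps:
(L*(-18))*(-13) = (2*(-18))*(-13) = -36*(-13) = 468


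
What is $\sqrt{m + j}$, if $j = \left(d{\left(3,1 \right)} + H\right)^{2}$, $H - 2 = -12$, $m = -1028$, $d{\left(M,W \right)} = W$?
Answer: $i \sqrt{947} \approx 30.773 i$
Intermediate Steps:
$H = -10$ ($H = 2 - 12 = -10$)
$j = 81$ ($j = \left(1 - 10\right)^{2} = \left(-9\right)^{2} = 81$)
$\sqrt{m + j} = \sqrt{-1028 + 81} = \sqrt{-947} = i \sqrt{947}$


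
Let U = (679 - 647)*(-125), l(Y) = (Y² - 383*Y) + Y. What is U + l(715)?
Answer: 234095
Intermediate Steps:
l(Y) = Y² - 382*Y
U = -4000 (U = 32*(-125) = -4000)
U + l(715) = -4000 + 715*(-382 + 715) = -4000 + 715*333 = -4000 + 238095 = 234095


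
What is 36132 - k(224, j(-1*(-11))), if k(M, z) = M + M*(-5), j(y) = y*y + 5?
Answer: 37028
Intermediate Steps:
j(y) = 5 + y² (j(y) = y² + 5 = 5 + y²)
k(M, z) = -4*M (k(M, z) = M - 5*M = -4*M)
36132 - k(224, j(-1*(-11))) = 36132 - (-4)*224 = 36132 - 1*(-896) = 36132 + 896 = 37028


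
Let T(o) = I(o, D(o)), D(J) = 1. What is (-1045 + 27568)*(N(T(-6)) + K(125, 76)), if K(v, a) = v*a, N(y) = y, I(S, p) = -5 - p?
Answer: 251809362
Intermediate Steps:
T(o) = -6 (T(o) = -5 - 1*1 = -5 - 1 = -6)
K(v, a) = a*v
(-1045 + 27568)*(N(T(-6)) + K(125, 76)) = (-1045 + 27568)*(-6 + 76*125) = 26523*(-6 + 9500) = 26523*9494 = 251809362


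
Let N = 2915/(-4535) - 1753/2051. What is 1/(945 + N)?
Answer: 1860257/1755157161 ≈ 0.0010599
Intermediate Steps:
N = -2785704/1860257 (N = 2915*(-1/4535) - 1753*1/2051 = -583/907 - 1753/2051 = -2785704/1860257 ≈ -1.4975)
1/(945 + N) = 1/(945 - 2785704/1860257) = 1/(1755157161/1860257) = 1860257/1755157161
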